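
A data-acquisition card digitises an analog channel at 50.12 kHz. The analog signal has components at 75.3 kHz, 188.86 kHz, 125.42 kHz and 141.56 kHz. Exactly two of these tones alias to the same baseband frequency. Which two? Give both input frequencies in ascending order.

75.3 kHz, 125.42 kHz

fs/2 = 25.06 kHz.
75.3 kHz mod fs = 25.18 kHz.
25.18 kHz > fs/2 = 25.06 kHz, folds to fs − 25.18 kHz = 24.94 kHz.
188.86 kHz mod fs = 38.5 kHz.
38.5 kHz > fs/2 = 25.06 kHz, folds to fs − 38.5 kHz = 11.62 kHz.
125.42 kHz mod fs = 25.18 kHz.
25.18 kHz > fs/2 = 25.06 kHz, folds to fs − 25.18 kHz = 24.94 kHz.
141.56 kHz mod fs = 41.32 kHz.
41.32 kHz > fs/2 = 25.06 kHz, folds to fs − 41.32 kHz = 8.8 kHz.
75.3 kHz and 125.42 kHz both map to 24.94 kHz.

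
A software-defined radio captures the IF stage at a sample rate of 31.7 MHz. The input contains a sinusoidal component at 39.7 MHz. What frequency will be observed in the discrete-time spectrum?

8 MHz

39.7 MHz mod fs = 8 MHz.
8 MHz ≤ fs/2 = 15.85 MHz, appears at 8 MHz.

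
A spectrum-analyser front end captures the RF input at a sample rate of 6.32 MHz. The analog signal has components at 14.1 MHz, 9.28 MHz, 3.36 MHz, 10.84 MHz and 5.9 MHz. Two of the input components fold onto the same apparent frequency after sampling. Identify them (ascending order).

fs/2 = 3.16 MHz.
14.1 MHz mod fs = 1.46 MHz.
1.46 MHz ≤ fs/2 = 3.16 MHz, appears at 1.46 MHz.
9.28 MHz mod fs = 2.96 MHz.
2.96 MHz ≤ fs/2 = 3.16 MHz, appears at 2.96 MHz.
3.36 MHz > fs/2 = 3.16 MHz, folds to fs − 3.36 MHz = 2.96 MHz.
10.84 MHz mod fs = 4.52 MHz.
4.52 MHz > fs/2 = 3.16 MHz, folds to fs − 4.52 MHz = 1.8 MHz.
5.9 MHz > fs/2 = 3.16 MHz, folds to fs − 5.9 MHz = 0.42 MHz.
3.36 MHz and 9.28 MHz both map to 2.96 MHz.

3.36 MHz, 9.28 MHz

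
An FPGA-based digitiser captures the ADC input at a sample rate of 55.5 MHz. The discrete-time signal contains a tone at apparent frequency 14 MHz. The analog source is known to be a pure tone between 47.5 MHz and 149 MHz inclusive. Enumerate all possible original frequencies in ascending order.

69.5 MHz, 97 MHz, 125 MHz

Frequencies that alias to 14 MHz are k·fs ± 14 MHz for integer k ≥ 0.
k=0: 14 MHz.
k=1: 41.5 MHz, 69.5 MHz.
k=2: 97 MHz, 125 MHz.
k=3: 152.5 MHz, 180.5 MHz.
Within [47.5 MHz, 149 MHz]: 69.5 MHz, 97 MHz, 125 MHz.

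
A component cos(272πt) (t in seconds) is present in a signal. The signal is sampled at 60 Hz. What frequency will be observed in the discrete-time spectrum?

ω = 272π rad/s → f = ω/(2π) = 136 Hz.
136 Hz mod fs = 16 Hz.
16 Hz ≤ fs/2 = 30 Hz, appears at 16 Hz.

16 Hz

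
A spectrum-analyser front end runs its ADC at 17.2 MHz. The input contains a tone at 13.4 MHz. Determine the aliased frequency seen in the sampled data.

13.4 MHz > fs/2 = 8.6 MHz, folds to fs − 13.4 MHz = 3.8 MHz.

3.8 MHz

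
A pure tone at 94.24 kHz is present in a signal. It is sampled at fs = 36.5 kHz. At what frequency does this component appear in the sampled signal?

15.26 kHz

94.24 kHz mod fs = 21.24 kHz.
21.24 kHz > fs/2 = 18.25 kHz, folds to fs − 21.24 kHz = 15.26 kHz.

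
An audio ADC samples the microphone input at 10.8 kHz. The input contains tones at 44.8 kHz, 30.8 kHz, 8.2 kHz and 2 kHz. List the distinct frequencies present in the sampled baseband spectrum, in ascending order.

fs/2 = 5.4 kHz.
44.8 kHz mod fs = 1.6 kHz.
1.6 kHz ≤ fs/2 = 5.4 kHz, appears at 1.6 kHz.
30.8 kHz mod fs = 9.2 kHz.
9.2 kHz > fs/2 = 5.4 kHz, folds to fs − 9.2 kHz = 1.6 kHz.
8.2 kHz > fs/2 = 5.4 kHz, folds to fs − 8.2 kHz = 2.6 kHz.
2 kHz ≤ fs/2 = 5.4 kHz, passes unchanged.
Distinct values: {1.6 kHz, 2 kHz, 2.6 kHz}.

1.6 kHz, 2 kHz, 2.6 kHz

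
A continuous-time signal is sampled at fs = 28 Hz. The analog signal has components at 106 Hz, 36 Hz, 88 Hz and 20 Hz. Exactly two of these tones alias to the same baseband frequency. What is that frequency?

8 Hz

fs/2 = 14 Hz.
106 Hz mod fs = 22 Hz.
22 Hz > fs/2 = 14 Hz, folds to fs − 22 Hz = 6 Hz.
36 Hz mod fs = 8 Hz.
8 Hz ≤ fs/2 = 14 Hz, appears at 8 Hz.
88 Hz mod fs = 4 Hz.
4 Hz ≤ fs/2 = 14 Hz, appears at 4 Hz.
20 Hz > fs/2 = 14 Hz, folds to fs − 20 Hz = 8 Hz.
20 Hz and 36 Hz both map to 8 Hz.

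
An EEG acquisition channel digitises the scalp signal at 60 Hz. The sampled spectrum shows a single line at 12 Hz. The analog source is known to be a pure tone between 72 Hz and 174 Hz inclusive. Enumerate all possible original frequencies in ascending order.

Frequencies that alias to 12 Hz are k·fs ± 12 Hz for integer k ≥ 0.
k=0: 12 Hz.
k=1: 48 Hz, 72 Hz.
k=2: 108 Hz, 132 Hz.
k=3: 168 Hz, 192 Hz.
k=4: 228 Hz, 252 Hz.
Within [72 Hz, 174 Hz]: 72 Hz, 108 Hz, 132 Hz, 168 Hz.

72 Hz, 108 Hz, 132 Hz, 168 Hz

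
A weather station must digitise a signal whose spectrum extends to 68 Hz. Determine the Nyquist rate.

Nyquist rate = 2 × 68 Hz = 136 Hz.

136 Hz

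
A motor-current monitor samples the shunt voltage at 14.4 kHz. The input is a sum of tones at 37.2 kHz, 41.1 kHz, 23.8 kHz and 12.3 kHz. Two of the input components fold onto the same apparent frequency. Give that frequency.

fs/2 = 7.2 kHz.
37.2 kHz mod fs = 8.4 kHz.
8.4 kHz > fs/2 = 7.2 kHz, folds to fs − 8.4 kHz = 6 kHz.
41.1 kHz mod fs = 12.3 kHz.
12.3 kHz > fs/2 = 7.2 kHz, folds to fs − 12.3 kHz = 2.1 kHz.
23.8 kHz mod fs = 9.4 kHz.
9.4 kHz > fs/2 = 7.2 kHz, folds to fs − 9.4 kHz = 5 kHz.
12.3 kHz > fs/2 = 7.2 kHz, folds to fs − 12.3 kHz = 2.1 kHz.
12.3 kHz and 41.1 kHz both map to 2.1 kHz.

2.1 kHz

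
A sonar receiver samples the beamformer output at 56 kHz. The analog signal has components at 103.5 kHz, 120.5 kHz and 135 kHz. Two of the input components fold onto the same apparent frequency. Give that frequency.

8.5 kHz

fs/2 = 28 kHz.
103.5 kHz mod fs = 47.5 kHz.
47.5 kHz > fs/2 = 28 kHz, folds to fs − 47.5 kHz = 8.5 kHz.
120.5 kHz mod fs = 8.5 kHz.
8.5 kHz ≤ fs/2 = 28 kHz, appears at 8.5 kHz.
135 kHz mod fs = 23 kHz.
23 kHz ≤ fs/2 = 28 kHz, appears at 23 kHz.
103.5 kHz and 120.5 kHz both map to 8.5 kHz.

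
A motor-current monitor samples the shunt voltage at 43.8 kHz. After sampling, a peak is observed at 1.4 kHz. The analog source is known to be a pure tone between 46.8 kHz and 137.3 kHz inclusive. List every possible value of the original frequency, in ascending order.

Frequencies that alias to 1.4 kHz are k·fs ± 1.4 kHz for integer k ≥ 0.
k=0: 1.4 kHz.
k=1: 42.4 kHz, 45.2 kHz.
k=2: 86.2 kHz, 89 kHz.
k=3: 130 kHz, 132.8 kHz.
k=4: 173.8 kHz, 176.6 kHz.
Within [46.8 kHz, 137.3 kHz]: 86.2 kHz, 89 kHz, 130 kHz, 132.8 kHz.

86.2 kHz, 89 kHz, 130 kHz, 132.8 kHz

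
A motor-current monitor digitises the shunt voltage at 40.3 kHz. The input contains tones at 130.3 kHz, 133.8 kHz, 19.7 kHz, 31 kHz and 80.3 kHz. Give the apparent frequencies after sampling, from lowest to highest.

fs/2 = 20.15 kHz.
130.3 kHz mod fs = 9.4 kHz.
9.4 kHz ≤ fs/2 = 20.15 kHz, appears at 9.4 kHz.
133.8 kHz mod fs = 12.9 kHz.
12.9 kHz ≤ fs/2 = 20.15 kHz, appears at 12.9 kHz.
19.7 kHz ≤ fs/2 = 20.15 kHz, passes unchanged.
31 kHz > fs/2 = 20.15 kHz, folds to fs − 31 kHz = 9.3 kHz.
80.3 kHz mod fs = 40 kHz.
40 kHz > fs/2 = 20.15 kHz, folds to fs − 40 kHz = 0.3 kHz.
Distinct values: {0.3 kHz, 9.3 kHz, 9.4 kHz, 12.9 kHz, 19.7 kHz}.

0.3 kHz, 9.3 kHz, 9.4 kHz, 12.9 kHz, 19.7 kHz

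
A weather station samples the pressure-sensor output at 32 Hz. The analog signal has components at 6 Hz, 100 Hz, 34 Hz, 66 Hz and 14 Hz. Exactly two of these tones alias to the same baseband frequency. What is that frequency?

2 Hz

fs/2 = 16 Hz.
6 Hz ≤ fs/2 = 16 Hz, passes unchanged.
100 Hz mod fs = 4 Hz.
4 Hz ≤ fs/2 = 16 Hz, appears at 4 Hz.
34 Hz mod fs = 2 Hz.
2 Hz ≤ fs/2 = 16 Hz, appears at 2 Hz.
66 Hz mod fs = 2 Hz.
2 Hz ≤ fs/2 = 16 Hz, appears at 2 Hz.
14 Hz ≤ fs/2 = 16 Hz, passes unchanged.
34 Hz and 66 Hz both map to 2 Hz.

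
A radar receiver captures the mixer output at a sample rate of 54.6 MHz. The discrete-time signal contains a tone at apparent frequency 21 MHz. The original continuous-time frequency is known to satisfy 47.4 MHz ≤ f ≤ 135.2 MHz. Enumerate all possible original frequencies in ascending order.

75.6 MHz, 88.2 MHz, 130.2 MHz

Frequencies that alias to 21 MHz are k·fs ± 21 MHz for integer k ≥ 0.
k=0: 21 MHz.
k=1: 33.6 MHz, 75.6 MHz.
k=2: 88.2 MHz, 130.2 MHz.
k=3: 142.8 MHz, 184.8 MHz.
Within [47.4 MHz, 135.2 MHz]: 75.6 MHz, 88.2 MHz, 130.2 MHz.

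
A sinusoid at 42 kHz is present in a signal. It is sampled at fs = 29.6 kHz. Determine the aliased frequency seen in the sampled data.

12.4 kHz

42 kHz mod fs = 12.4 kHz.
12.4 kHz ≤ fs/2 = 14.8 kHz, appears at 12.4 kHz.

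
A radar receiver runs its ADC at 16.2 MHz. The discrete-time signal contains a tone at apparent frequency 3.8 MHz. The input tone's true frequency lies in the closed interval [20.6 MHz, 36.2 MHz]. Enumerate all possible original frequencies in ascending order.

Frequencies that alias to 3.8 MHz are k·fs ± 3.8 MHz for integer k ≥ 0.
k=0: 3.8 MHz.
k=1: 12.4 MHz, 20 MHz.
k=2: 28.6 MHz, 36.2 MHz.
k=3: 44.8 MHz, 52.4 MHz.
Within [20.6 MHz, 36.2 MHz]: 28.6 MHz, 36.2 MHz.

28.6 MHz, 36.2 MHz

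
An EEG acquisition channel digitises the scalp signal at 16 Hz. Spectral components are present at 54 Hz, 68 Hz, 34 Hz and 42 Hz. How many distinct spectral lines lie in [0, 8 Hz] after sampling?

3

fs/2 = 8 Hz.
54 Hz mod fs = 6 Hz.
6 Hz ≤ fs/2 = 8 Hz, appears at 6 Hz.
68 Hz mod fs = 4 Hz.
4 Hz ≤ fs/2 = 8 Hz, appears at 4 Hz.
34 Hz mod fs = 2 Hz.
2 Hz ≤ fs/2 = 8 Hz, appears at 2 Hz.
42 Hz mod fs = 10 Hz.
10 Hz > fs/2 = 8 Hz, folds to fs − 10 Hz = 6 Hz.
Distinct values: {2 Hz, 4 Hz, 6 Hz} → 3.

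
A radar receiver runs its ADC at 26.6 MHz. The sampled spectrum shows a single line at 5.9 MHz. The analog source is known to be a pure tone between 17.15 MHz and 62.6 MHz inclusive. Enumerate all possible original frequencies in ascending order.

Frequencies that alias to 5.9 MHz are k·fs ± 5.9 MHz for integer k ≥ 0.
k=0: 5.9 MHz.
k=1: 20.7 MHz, 32.5 MHz.
k=2: 47.3 MHz, 59.1 MHz.
k=3: 73.9 MHz, 85.7 MHz.
Within [17.15 MHz, 62.6 MHz]: 20.7 MHz, 32.5 MHz, 47.3 MHz, 59.1 MHz.

20.7 MHz, 32.5 MHz, 47.3 MHz, 59.1 MHz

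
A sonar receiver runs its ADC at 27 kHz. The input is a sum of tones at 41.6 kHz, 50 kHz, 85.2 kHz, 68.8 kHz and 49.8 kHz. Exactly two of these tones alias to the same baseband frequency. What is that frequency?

fs/2 = 13.5 kHz.
41.6 kHz mod fs = 14.6 kHz.
14.6 kHz > fs/2 = 13.5 kHz, folds to fs − 14.6 kHz = 12.4 kHz.
50 kHz mod fs = 23 kHz.
23 kHz > fs/2 = 13.5 kHz, folds to fs − 23 kHz = 4 kHz.
85.2 kHz mod fs = 4.2 kHz.
4.2 kHz ≤ fs/2 = 13.5 kHz, appears at 4.2 kHz.
68.8 kHz mod fs = 14.8 kHz.
14.8 kHz > fs/2 = 13.5 kHz, folds to fs − 14.8 kHz = 12.2 kHz.
49.8 kHz mod fs = 22.8 kHz.
22.8 kHz > fs/2 = 13.5 kHz, folds to fs − 22.8 kHz = 4.2 kHz.
49.8 kHz and 85.2 kHz both map to 4.2 kHz.

4.2 kHz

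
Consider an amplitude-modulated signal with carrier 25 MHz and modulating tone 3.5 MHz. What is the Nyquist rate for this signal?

57 MHz

AM sidebands sit at fc ± fm = 21.5 MHz and 28.5 MHz.
Highest-frequency component: 28.5 MHz.
Nyquist rate = 2 × 28.5 MHz = 57 MHz.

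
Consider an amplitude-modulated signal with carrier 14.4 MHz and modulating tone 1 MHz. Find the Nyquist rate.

AM sidebands sit at fc ± fm = 13.4 MHz and 15.4 MHz.
Highest-frequency component: 15.4 MHz.
Nyquist rate = 2 × 15.4 MHz = 30.8 MHz.

30.8 MHz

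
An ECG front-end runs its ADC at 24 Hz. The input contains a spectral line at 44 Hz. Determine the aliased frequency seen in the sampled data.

4 Hz

44 Hz mod fs = 20 Hz.
20 Hz > fs/2 = 12 Hz, folds to fs − 20 Hz = 4 Hz.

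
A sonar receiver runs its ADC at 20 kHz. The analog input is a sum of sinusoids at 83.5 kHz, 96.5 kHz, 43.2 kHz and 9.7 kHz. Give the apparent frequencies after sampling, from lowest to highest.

fs/2 = 10 kHz.
83.5 kHz mod fs = 3.5 kHz.
3.5 kHz ≤ fs/2 = 10 kHz, appears at 3.5 kHz.
96.5 kHz mod fs = 16.5 kHz.
16.5 kHz > fs/2 = 10 kHz, folds to fs − 16.5 kHz = 3.5 kHz.
43.2 kHz mod fs = 3.2 kHz.
3.2 kHz ≤ fs/2 = 10 kHz, appears at 3.2 kHz.
9.7 kHz ≤ fs/2 = 10 kHz, passes unchanged.
Distinct values: {3.2 kHz, 3.5 kHz, 9.7 kHz}.

3.2 kHz, 3.5 kHz, 9.7 kHz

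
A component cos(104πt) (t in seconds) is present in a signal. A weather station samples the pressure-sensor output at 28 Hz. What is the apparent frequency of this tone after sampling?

4 Hz

ω = 104π rad/s → f = ω/(2π) = 52 Hz.
52 Hz mod fs = 24 Hz.
24 Hz > fs/2 = 14 Hz, folds to fs − 24 Hz = 4 Hz.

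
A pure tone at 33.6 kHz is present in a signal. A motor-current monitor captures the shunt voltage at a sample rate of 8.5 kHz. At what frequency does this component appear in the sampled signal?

33.6 kHz mod fs = 8.1 kHz.
8.1 kHz > fs/2 = 4.25 kHz, folds to fs − 8.1 kHz = 0.4 kHz.

0.4 kHz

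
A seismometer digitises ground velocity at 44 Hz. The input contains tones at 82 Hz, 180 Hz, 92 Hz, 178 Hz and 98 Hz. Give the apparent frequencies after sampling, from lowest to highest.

fs/2 = 22 Hz.
82 Hz mod fs = 38 Hz.
38 Hz > fs/2 = 22 Hz, folds to fs − 38 Hz = 6 Hz.
180 Hz mod fs = 4 Hz.
4 Hz ≤ fs/2 = 22 Hz, appears at 4 Hz.
92 Hz mod fs = 4 Hz.
4 Hz ≤ fs/2 = 22 Hz, appears at 4 Hz.
178 Hz mod fs = 2 Hz.
2 Hz ≤ fs/2 = 22 Hz, appears at 2 Hz.
98 Hz mod fs = 10 Hz.
10 Hz ≤ fs/2 = 22 Hz, appears at 10 Hz.
Distinct values: {2 Hz, 4 Hz, 6 Hz, 10 Hz}.

2 Hz, 4 Hz, 6 Hz, 10 Hz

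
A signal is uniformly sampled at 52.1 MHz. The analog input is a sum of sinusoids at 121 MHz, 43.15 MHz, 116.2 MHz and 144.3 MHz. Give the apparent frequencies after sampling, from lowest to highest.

fs/2 = 26.05 MHz.
121 MHz mod fs = 16.8 MHz.
16.8 MHz ≤ fs/2 = 26.05 MHz, appears at 16.8 MHz.
43.15 MHz > fs/2 = 26.05 MHz, folds to fs − 43.15 MHz = 8.95 MHz.
116.2 MHz mod fs = 12 MHz.
12 MHz ≤ fs/2 = 26.05 MHz, appears at 12 MHz.
144.3 MHz mod fs = 40.1 MHz.
40.1 MHz > fs/2 = 26.05 MHz, folds to fs − 40.1 MHz = 12 MHz.
Distinct values: {8.95 MHz, 12 MHz, 16.8 MHz}.

8.95 MHz, 12 MHz, 16.8 MHz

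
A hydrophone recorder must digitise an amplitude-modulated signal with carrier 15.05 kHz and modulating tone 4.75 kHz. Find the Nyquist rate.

AM sidebands sit at fc ± fm = 10.3 kHz and 19.8 kHz.
Highest-frequency component: 19.8 kHz.
Nyquist rate = 2 × 19.8 kHz = 39.6 kHz.

39.6 kHz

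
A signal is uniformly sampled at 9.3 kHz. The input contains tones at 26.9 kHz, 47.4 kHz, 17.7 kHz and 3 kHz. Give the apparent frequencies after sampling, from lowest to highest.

0.9 kHz, 1 kHz, 3 kHz

fs/2 = 4.65 kHz.
26.9 kHz mod fs = 8.3 kHz.
8.3 kHz > fs/2 = 4.65 kHz, folds to fs − 8.3 kHz = 1 kHz.
47.4 kHz mod fs = 0.9 kHz.
0.9 kHz ≤ fs/2 = 4.65 kHz, appears at 0.9 kHz.
17.7 kHz mod fs = 8.4 kHz.
8.4 kHz > fs/2 = 4.65 kHz, folds to fs − 8.4 kHz = 0.9 kHz.
3 kHz ≤ fs/2 = 4.65 kHz, passes unchanged.
Distinct values: {0.9 kHz, 1 kHz, 3 kHz}.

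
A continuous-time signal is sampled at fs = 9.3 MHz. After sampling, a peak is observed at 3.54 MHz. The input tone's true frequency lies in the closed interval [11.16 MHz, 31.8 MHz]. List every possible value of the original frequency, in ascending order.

12.84 MHz, 15.06 MHz, 22.14 MHz, 24.36 MHz, 31.44 MHz

Frequencies that alias to 3.54 MHz are k·fs ± 3.54 MHz for integer k ≥ 0.
k=0: 3.54 MHz.
k=1: 5.76 MHz, 12.84 MHz.
k=2: 15.06 MHz, 22.14 MHz.
k=3: 24.36 MHz, 31.44 MHz.
k=4: 33.66 MHz, 40.74 MHz.
Within [11.16 MHz, 31.8 MHz]: 12.84 MHz, 15.06 MHz, 22.14 MHz, 24.36 MHz, 31.44 MHz.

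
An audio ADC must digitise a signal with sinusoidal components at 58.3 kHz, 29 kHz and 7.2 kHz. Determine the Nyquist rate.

Highest-frequency component: 58.3 kHz.
Nyquist rate = 2 × 58.3 kHz = 116.6 kHz.

116.6 kHz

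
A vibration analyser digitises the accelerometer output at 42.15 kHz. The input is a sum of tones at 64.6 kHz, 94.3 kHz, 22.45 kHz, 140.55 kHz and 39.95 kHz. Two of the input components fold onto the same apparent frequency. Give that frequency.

19.7 kHz

fs/2 = 21.075 kHz.
64.6 kHz mod fs = 22.45 kHz.
22.45 kHz > fs/2 = 21.075 kHz, folds to fs − 22.45 kHz = 19.7 kHz.
94.3 kHz mod fs = 10 kHz.
10 kHz ≤ fs/2 = 21.075 kHz, appears at 10 kHz.
22.45 kHz > fs/2 = 21.075 kHz, folds to fs − 22.45 kHz = 19.7 kHz.
140.55 kHz mod fs = 14.1 kHz.
14.1 kHz ≤ fs/2 = 21.075 kHz, appears at 14.1 kHz.
39.95 kHz > fs/2 = 21.075 kHz, folds to fs − 39.95 kHz = 2.2 kHz.
22.45 kHz and 64.6 kHz both map to 19.7 kHz.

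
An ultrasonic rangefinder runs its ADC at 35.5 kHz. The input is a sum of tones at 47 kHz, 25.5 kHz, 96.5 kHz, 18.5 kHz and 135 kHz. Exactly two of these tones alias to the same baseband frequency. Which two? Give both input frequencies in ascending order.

fs/2 = 17.75 kHz.
47 kHz mod fs = 11.5 kHz.
11.5 kHz ≤ fs/2 = 17.75 kHz, appears at 11.5 kHz.
25.5 kHz > fs/2 = 17.75 kHz, folds to fs − 25.5 kHz = 10 kHz.
96.5 kHz mod fs = 25.5 kHz.
25.5 kHz > fs/2 = 17.75 kHz, folds to fs − 25.5 kHz = 10 kHz.
18.5 kHz > fs/2 = 17.75 kHz, folds to fs − 18.5 kHz = 17 kHz.
135 kHz mod fs = 28.5 kHz.
28.5 kHz > fs/2 = 17.75 kHz, folds to fs − 28.5 kHz = 7 kHz.
25.5 kHz and 96.5 kHz both map to 10 kHz.

25.5 kHz, 96.5 kHz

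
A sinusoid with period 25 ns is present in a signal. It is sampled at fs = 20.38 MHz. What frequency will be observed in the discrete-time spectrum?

T = 25 ns → f = 1/T = 40 MHz.
40 MHz mod fs = 19.62 MHz.
19.62 MHz > fs/2 = 10.19 MHz, folds to fs − 19.62 MHz = 0.76 MHz.

0.76 MHz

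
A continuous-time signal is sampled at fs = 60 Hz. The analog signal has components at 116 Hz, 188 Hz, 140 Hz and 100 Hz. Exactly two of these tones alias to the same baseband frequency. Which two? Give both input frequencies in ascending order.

fs/2 = 30 Hz.
116 Hz mod fs = 56 Hz.
56 Hz > fs/2 = 30 Hz, folds to fs − 56 Hz = 4 Hz.
188 Hz mod fs = 8 Hz.
8 Hz ≤ fs/2 = 30 Hz, appears at 8 Hz.
140 Hz mod fs = 20 Hz.
20 Hz ≤ fs/2 = 30 Hz, appears at 20 Hz.
100 Hz mod fs = 40 Hz.
40 Hz > fs/2 = 30 Hz, folds to fs − 40 Hz = 20 Hz.
100 Hz and 140 Hz both map to 20 Hz.

100 Hz, 140 Hz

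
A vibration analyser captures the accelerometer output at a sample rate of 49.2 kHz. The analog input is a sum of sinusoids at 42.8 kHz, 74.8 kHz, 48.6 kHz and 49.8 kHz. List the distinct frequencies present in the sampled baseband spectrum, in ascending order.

fs/2 = 24.6 kHz.
42.8 kHz > fs/2 = 24.6 kHz, folds to fs − 42.8 kHz = 6.4 kHz.
74.8 kHz mod fs = 25.6 kHz.
25.6 kHz > fs/2 = 24.6 kHz, folds to fs − 25.6 kHz = 23.6 kHz.
48.6 kHz > fs/2 = 24.6 kHz, folds to fs − 48.6 kHz = 0.6 kHz.
49.8 kHz mod fs = 0.6 kHz.
0.6 kHz ≤ fs/2 = 24.6 kHz, appears at 0.6 kHz.
Distinct values: {0.6 kHz, 6.4 kHz, 23.6 kHz}.

0.6 kHz, 6.4 kHz, 23.6 kHz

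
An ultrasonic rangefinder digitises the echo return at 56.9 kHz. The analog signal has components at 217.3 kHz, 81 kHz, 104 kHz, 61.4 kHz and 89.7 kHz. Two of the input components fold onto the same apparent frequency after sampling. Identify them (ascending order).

81 kHz, 89.7 kHz

fs/2 = 28.45 kHz.
217.3 kHz mod fs = 46.6 kHz.
46.6 kHz > fs/2 = 28.45 kHz, folds to fs − 46.6 kHz = 10.3 kHz.
81 kHz mod fs = 24.1 kHz.
24.1 kHz ≤ fs/2 = 28.45 kHz, appears at 24.1 kHz.
104 kHz mod fs = 47.1 kHz.
47.1 kHz > fs/2 = 28.45 kHz, folds to fs − 47.1 kHz = 9.8 kHz.
61.4 kHz mod fs = 4.5 kHz.
4.5 kHz ≤ fs/2 = 28.45 kHz, appears at 4.5 kHz.
89.7 kHz mod fs = 32.8 kHz.
32.8 kHz > fs/2 = 28.45 kHz, folds to fs − 32.8 kHz = 24.1 kHz.
81 kHz and 89.7 kHz both map to 24.1 kHz.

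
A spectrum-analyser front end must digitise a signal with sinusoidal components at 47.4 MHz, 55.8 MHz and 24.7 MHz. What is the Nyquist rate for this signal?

Highest-frequency component: 55.8 MHz.
Nyquist rate = 2 × 55.8 MHz = 111.6 MHz.

111.6 MHz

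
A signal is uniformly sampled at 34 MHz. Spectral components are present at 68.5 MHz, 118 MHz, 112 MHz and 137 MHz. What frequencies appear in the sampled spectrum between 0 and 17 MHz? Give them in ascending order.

fs/2 = 17 MHz.
68.5 MHz mod fs = 0.5 MHz.
0.5 MHz ≤ fs/2 = 17 MHz, appears at 0.5 MHz.
118 MHz mod fs = 16 MHz.
16 MHz ≤ fs/2 = 17 MHz, appears at 16 MHz.
112 MHz mod fs = 10 MHz.
10 MHz ≤ fs/2 = 17 MHz, appears at 10 MHz.
137 MHz mod fs = 1 MHz.
1 MHz ≤ fs/2 = 17 MHz, appears at 1 MHz.
Distinct values: {0.5 MHz, 1 MHz, 10 MHz, 16 MHz}.

0.5 MHz, 1 MHz, 10 MHz, 16 MHz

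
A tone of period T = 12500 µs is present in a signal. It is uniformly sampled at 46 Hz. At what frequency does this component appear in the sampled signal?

T = 12500 µs → f = 1/T = 80 Hz.
80 Hz mod fs = 34 Hz.
34 Hz > fs/2 = 23 Hz, folds to fs − 34 Hz = 12 Hz.

12 Hz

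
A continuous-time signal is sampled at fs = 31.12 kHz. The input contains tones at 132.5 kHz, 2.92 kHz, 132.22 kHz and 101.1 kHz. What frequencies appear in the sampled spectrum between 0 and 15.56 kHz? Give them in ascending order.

2.92 kHz, 7.74 kHz, 8.02 kHz

fs/2 = 15.56 kHz.
132.5 kHz mod fs = 8.02 kHz.
8.02 kHz ≤ fs/2 = 15.56 kHz, appears at 8.02 kHz.
2.92 kHz ≤ fs/2 = 15.56 kHz, passes unchanged.
132.22 kHz mod fs = 7.74 kHz.
7.74 kHz ≤ fs/2 = 15.56 kHz, appears at 7.74 kHz.
101.1 kHz mod fs = 7.74 kHz.
7.74 kHz ≤ fs/2 = 15.56 kHz, appears at 7.74 kHz.
Distinct values: {2.92 kHz, 7.74 kHz, 8.02 kHz}.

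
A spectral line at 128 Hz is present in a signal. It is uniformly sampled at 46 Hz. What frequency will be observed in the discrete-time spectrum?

128 Hz mod fs = 36 Hz.
36 Hz > fs/2 = 23 Hz, folds to fs − 36 Hz = 10 Hz.

10 Hz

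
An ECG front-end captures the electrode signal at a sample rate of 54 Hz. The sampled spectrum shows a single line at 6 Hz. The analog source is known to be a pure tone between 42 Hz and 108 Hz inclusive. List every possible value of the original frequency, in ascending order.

Frequencies that alias to 6 Hz are k·fs ± 6 Hz for integer k ≥ 0.
k=0: 6 Hz.
k=1: 48 Hz, 60 Hz.
k=2: 102 Hz, 114 Hz.
k=3: 156 Hz, 168 Hz.
Within [42 Hz, 108 Hz]: 48 Hz, 60 Hz, 102 Hz.

48 Hz, 60 Hz, 102 Hz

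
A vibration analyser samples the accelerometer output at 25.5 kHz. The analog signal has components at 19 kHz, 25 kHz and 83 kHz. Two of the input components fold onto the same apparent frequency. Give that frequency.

6.5 kHz

fs/2 = 12.75 kHz.
19 kHz > fs/2 = 12.75 kHz, folds to fs − 19 kHz = 6.5 kHz.
25 kHz > fs/2 = 12.75 kHz, folds to fs − 25 kHz = 0.5 kHz.
83 kHz mod fs = 6.5 kHz.
6.5 kHz ≤ fs/2 = 12.75 kHz, appears at 6.5 kHz.
19 kHz and 83 kHz both map to 6.5 kHz.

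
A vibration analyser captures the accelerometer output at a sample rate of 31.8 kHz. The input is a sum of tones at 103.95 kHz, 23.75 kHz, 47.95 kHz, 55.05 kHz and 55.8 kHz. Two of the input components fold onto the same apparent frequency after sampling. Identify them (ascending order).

55.05 kHz, 103.95 kHz

fs/2 = 15.9 kHz.
103.95 kHz mod fs = 8.55 kHz.
8.55 kHz ≤ fs/2 = 15.9 kHz, appears at 8.55 kHz.
23.75 kHz > fs/2 = 15.9 kHz, folds to fs − 23.75 kHz = 8.05 kHz.
47.95 kHz mod fs = 16.15 kHz.
16.15 kHz > fs/2 = 15.9 kHz, folds to fs − 16.15 kHz = 15.65 kHz.
55.05 kHz mod fs = 23.25 kHz.
23.25 kHz > fs/2 = 15.9 kHz, folds to fs − 23.25 kHz = 8.55 kHz.
55.8 kHz mod fs = 24 kHz.
24 kHz > fs/2 = 15.9 kHz, folds to fs − 24 kHz = 7.8 kHz.
55.05 kHz and 103.95 kHz both map to 8.55 kHz.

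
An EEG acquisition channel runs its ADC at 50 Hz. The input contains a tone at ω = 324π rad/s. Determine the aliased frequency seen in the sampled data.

12 Hz

ω = 324π rad/s → f = ω/(2π) = 162 Hz.
162 Hz mod fs = 12 Hz.
12 Hz ≤ fs/2 = 25 Hz, appears at 12 Hz.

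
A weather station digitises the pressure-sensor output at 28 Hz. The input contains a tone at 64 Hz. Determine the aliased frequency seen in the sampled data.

8 Hz

64 Hz mod fs = 8 Hz.
8 Hz ≤ fs/2 = 14 Hz, appears at 8 Hz.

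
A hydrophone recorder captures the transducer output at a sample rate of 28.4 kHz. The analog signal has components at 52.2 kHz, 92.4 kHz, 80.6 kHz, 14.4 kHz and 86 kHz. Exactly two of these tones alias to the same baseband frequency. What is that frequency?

fs/2 = 14.2 kHz.
52.2 kHz mod fs = 23.8 kHz.
23.8 kHz > fs/2 = 14.2 kHz, folds to fs − 23.8 kHz = 4.6 kHz.
92.4 kHz mod fs = 7.2 kHz.
7.2 kHz ≤ fs/2 = 14.2 kHz, appears at 7.2 kHz.
80.6 kHz mod fs = 23.8 kHz.
23.8 kHz > fs/2 = 14.2 kHz, folds to fs − 23.8 kHz = 4.6 kHz.
14.4 kHz > fs/2 = 14.2 kHz, folds to fs − 14.4 kHz = 14 kHz.
86 kHz mod fs = 0.8 kHz.
0.8 kHz ≤ fs/2 = 14.2 kHz, appears at 0.8 kHz.
52.2 kHz and 80.6 kHz both map to 4.6 kHz.

4.6 kHz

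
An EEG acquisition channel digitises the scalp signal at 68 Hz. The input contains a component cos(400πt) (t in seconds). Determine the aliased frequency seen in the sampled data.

4 Hz

ω = 400π rad/s → f = ω/(2π) = 200 Hz.
200 Hz mod fs = 64 Hz.
64 Hz > fs/2 = 34 Hz, folds to fs − 64 Hz = 4 Hz.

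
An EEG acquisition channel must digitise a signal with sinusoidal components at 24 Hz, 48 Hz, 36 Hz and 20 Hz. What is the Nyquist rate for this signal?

Highest-frequency component: 48 Hz.
Nyquist rate = 2 × 48 Hz = 96 Hz.

96 Hz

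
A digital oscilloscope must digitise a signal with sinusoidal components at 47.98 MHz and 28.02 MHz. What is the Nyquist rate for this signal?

95.96 MHz

Highest-frequency component: 47.98 MHz.
Nyquist rate = 2 × 47.98 MHz = 95.96 MHz.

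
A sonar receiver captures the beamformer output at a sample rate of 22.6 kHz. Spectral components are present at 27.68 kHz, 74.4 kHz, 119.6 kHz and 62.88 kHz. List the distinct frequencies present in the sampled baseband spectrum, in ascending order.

4.92 kHz, 5.08 kHz, 6.6 kHz

fs/2 = 11.3 kHz.
27.68 kHz mod fs = 5.08 kHz.
5.08 kHz ≤ fs/2 = 11.3 kHz, appears at 5.08 kHz.
74.4 kHz mod fs = 6.6 kHz.
6.6 kHz ≤ fs/2 = 11.3 kHz, appears at 6.6 kHz.
119.6 kHz mod fs = 6.6 kHz.
6.6 kHz ≤ fs/2 = 11.3 kHz, appears at 6.6 kHz.
62.88 kHz mod fs = 17.68 kHz.
17.68 kHz > fs/2 = 11.3 kHz, folds to fs − 17.68 kHz = 4.92 kHz.
Distinct values: {4.92 kHz, 5.08 kHz, 6.6 kHz}.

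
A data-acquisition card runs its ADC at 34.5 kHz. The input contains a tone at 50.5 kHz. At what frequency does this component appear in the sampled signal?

50.5 kHz mod fs = 16 kHz.
16 kHz ≤ fs/2 = 17.25 kHz, appears at 16 kHz.

16 kHz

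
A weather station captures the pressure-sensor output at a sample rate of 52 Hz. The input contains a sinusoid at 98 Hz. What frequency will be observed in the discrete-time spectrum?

98 Hz mod fs = 46 Hz.
46 Hz > fs/2 = 26 Hz, folds to fs − 46 Hz = 6 Hz.

6 Hz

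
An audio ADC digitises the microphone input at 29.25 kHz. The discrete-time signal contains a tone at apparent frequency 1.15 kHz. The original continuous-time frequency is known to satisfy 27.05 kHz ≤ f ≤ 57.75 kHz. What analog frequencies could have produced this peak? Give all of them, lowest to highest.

Frequencies that alias to 1.15 kHz are k·fs ± 1.15 kHz for integer k ≥ 0.
k=0: 1.15 kHz.
k=1: 28.1 kHz, 30.4 kHz.
k=2: 57.35 kHz, 59.65 kHz.
k=3: 86.6 kHz, 88.9 kHz.
Within [27.05 kHz, 57.75 kHz]: 28.1 kHz, 30.4 kHz, 57.35 kHz.

28.1 kHz, 30.4 kHz, 57.35 kHz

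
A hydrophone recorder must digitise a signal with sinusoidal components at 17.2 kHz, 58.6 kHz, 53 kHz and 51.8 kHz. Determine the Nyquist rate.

117.2 kHz

Highest-frequency component: 58.6 kHz.
Nyquist rate = 2 × 58.6 kHz = 117.2 kHz.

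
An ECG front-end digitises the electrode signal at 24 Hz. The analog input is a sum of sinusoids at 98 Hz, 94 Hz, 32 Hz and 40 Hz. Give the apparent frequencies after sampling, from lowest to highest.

2 Hz, 8 Hz

fs/2 = 12 Hz.
98 Hz mod fs = 2 Hz.
2 Hz ≤ fs/2 = 12 Hz, appears at 2 Hz.
94 Hz mod fs = 22 Hz.
22 Hz > fs/2 = 12 Hz, folds to fs − 22 Hz = 2 Hz.
32 Hz mod fs = 8 Hz.
8 Hz ≤ fs/2 = 12 Hz, appears at 8 Hz.
40 Hz mod fs = 16 Hz.
16 Hz > fs/2 = 12 Hz, folds to fs − 16 Hz = 8 Hz.
Distinct values: {2 Hz, 8 Hz}.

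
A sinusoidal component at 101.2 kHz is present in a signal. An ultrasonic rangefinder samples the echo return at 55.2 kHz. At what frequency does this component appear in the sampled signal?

101.2 kHz mod fs = 46 kHz.
46 kHz > fs/2 = 27.6 kHz, folds to fs − 46 kHz = 9.2 kHz.

9.2 kHz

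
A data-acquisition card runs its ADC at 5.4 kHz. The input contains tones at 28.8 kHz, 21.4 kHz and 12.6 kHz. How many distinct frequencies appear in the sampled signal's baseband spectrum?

fs/2 = 2.7 kHz.
28.8 kHz mod fs = 1.8 kHz.
1.8 kHz ≤ fs/2 = 2.7 kHz, appears at 1.8 kHz.
21.4 kHz mod fs = 5.2 kHz.
5.2 kHz > fs/2 = 2.7 kHz, folds to fs − 5.2 kHz = 0.2 kHz.
12.6 kHz mod fs = 1.8 kHz.
1.8 kHz ≤ fs/2 = 2.7 kHz, appears at 1.8 kHz.
Distinct values: {0.2 kHz, 1.8 kHz} → 2.

2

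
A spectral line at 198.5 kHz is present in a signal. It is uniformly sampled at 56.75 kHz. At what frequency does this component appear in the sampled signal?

198.5 kHz mod fs = 28.25 kHz.
28.25 kHz ≤ fs/2 = 28.375 kHz, appears at 28.25 kHz.

28.25 kHz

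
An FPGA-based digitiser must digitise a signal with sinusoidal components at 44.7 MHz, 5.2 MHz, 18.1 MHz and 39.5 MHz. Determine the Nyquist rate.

89.4 MHz

Highest-frequency component: 44.7 MHz.
Nyquist rate = 2 × 44.7 MHz = 89.4 MHz.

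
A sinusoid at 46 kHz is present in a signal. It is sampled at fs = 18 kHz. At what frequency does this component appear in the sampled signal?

46 kHz mod fs = 10 kHz.
10 kHz > fs/2 = 9 kHz, folds to fs − 10 kHz = 8 kHz.

8 kHz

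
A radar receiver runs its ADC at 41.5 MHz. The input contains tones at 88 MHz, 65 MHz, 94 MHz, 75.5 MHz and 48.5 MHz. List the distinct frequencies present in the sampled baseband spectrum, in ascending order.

5 MHz, 7 MHz, 7.5 MHz, 11 MHz, 18 MHz

fs/2 = 20.75 MHz.
88 MHz mod fs = 5 MHz.
5 MHz ≤ fs/2 = 20.75 MHz, appears at 5 MHz.
65 MHz mod fs = 23.5 MHz.
23.5 MHz > fs/2 = 20.75 MHz, folds to fs − 23.5 MHz = 18 MHz.
94 MHz mod fs = 11 MHz.
11 MHz ≤ fs/2 = 20.75 MHz, appears at 11 MHz.
75.5 MHz mod fs = 34 MHz.
34 MHz > fs/2 = 20.75 MHz, folds to fs − 34 MHz = 7.5 MHz.
48.5 MHz mod fs = 7 MHz.
7 MHz ≤ fs/2 = 20.75 MHz, appears at 7 MHz.
Distinct values: {5 MHz, 7 MHz, 7.5 MHz, 11 MHz, 18 MHz}.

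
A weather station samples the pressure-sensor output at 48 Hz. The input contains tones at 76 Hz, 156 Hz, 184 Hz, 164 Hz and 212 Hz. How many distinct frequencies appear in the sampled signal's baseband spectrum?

fs/2 = 24 Hz.
76 Hz mod fs = 28 Hz.
28 Hz > fs/2 = 24 Hz, folds to fs − 28 Hz = 20 Hz.
156 Hz mod fs = 12 Hz.
12 Hz ≤ fs/2 = 24 Hz, appears at 12 Hz.
184 Hz mod fs = 40 Hz.
40 Hz > fs/2 = 24 Hz, folds to fs − 40 Hz = 8 Hz.
164 Hz mod fs = 20 Hz.
20 Hz ≤ fs/2 = 24 Hz, appears at 20 Hz.
212 Hz mod fs = 20 Hz.
20 Hz ≤ fs/2 = 24 Hz, appears at 20 Hz.
Distinct values: {8 Hz, 12 Hz, 20 Hz} → 3.

3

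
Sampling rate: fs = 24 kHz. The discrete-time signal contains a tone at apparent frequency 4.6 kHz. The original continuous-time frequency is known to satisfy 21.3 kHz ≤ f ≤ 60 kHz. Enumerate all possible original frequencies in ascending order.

Frequencies that alias to 4.6 kHz are k·fs ± 4.6 kHz for integer k ≥ 0.
k=0: 4.6 kHz.
k=1: 19.4 kHz, 28.6 kHz.
k=2: 43.4 kHz, 52.6 kHz.
k=3: 67.4 kHz, 76.6 kHz.
Within [21.3 kHz, 60 kHz]: 28.6 kHz, 43.4 kHz, 52.6 kHz.

28.6 kHz, 43.4 kHz, 52.6 kHz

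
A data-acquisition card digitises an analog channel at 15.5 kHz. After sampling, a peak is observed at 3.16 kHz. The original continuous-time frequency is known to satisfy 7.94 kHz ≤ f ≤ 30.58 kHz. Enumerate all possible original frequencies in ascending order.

Frequencies that alias to 3.16 kHz are k·fs ± 3.16 kHz for integer k ≥ 0.
k=0: 3.16 kHz.
k=1: 12.34 kHz, 18.66 kHz.
k=2: 27.84 kHz, 34.16 kHz.
k=3: 43.34 kHz, 49.66 kHz.
Within [7.94 kHz, 30.58 kHz]: 12.34 kHz, 18.66 kHz, 27.84 kHz.

12.34 kHz, 18.66 kHz, 27.84 kHz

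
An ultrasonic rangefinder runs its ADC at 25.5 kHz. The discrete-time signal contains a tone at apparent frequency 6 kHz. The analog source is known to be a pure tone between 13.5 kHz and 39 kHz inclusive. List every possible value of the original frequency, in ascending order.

Frequencies that alias to 6 kHz are k·fs ± 6 kHz for integer k ≥ 0.
k=0: 6 kHz.
k=1: 19.5 kHz, 31.5 kHz.
k=2: 45 kHz, 57 kHz.
Within [13.5 kHz, 39 kHz]: 19.5 kHz, 31.5 kHz.

19.5 kHz, 31.5 kHz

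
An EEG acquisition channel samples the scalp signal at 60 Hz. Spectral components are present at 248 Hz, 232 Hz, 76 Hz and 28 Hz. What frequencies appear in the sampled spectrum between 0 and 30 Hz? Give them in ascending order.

fs/2 = 30 Hz.
248 Hz mod fs = 8 Hz.
8 Hz ≤ fs/2 = 30 Hz, appears at 8 Hz.
232 Hz mod fs = 52 Hz.
52 Hz > fs/2 = 30 Hz, folds to fs − 52 Hz = 8 Hz.
76 Hz mod fs = 16 Hz.
16 Hz ≤ fs/2 = 30 Hz, appears at 16 Hz.
28 Hz ≤ fs/2 = 30 Hz, passes unchanged.
Distinct values: {8 Hz, 16 Hz, 28 Hz}.

8 Hz, 16 Hz, 28 Hz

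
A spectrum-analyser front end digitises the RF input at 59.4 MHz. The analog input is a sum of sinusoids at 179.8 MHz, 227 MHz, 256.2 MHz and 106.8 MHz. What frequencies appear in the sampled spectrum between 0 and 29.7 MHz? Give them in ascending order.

1.6 MHz, 10.6 MHz, 12 MHz, 18.6 MHz

fs/2 = 29.7 MHz.
179.8 MHz mod fs = 1.6 MHz.
1.6 MHz ≤ fs/2 = 29.7 MHz, appears at 1.6 MHz.
227 MHz mod fs = 48.8 MHz.
48.8 MHz > fs/2 = 29.7 MHz, folds to fs − 48.8 MHz = 10.6 MHz.
256.2 MHz mod fs = 18.6 MHz.
18.6 MHz ≤ fs/2 = 29.7 MHz, appears at 18.6 MHz.
106.8 MHz mod fs = 47.4 MHz.
47.4 MHz > fs/2 = 29.7 MHz, folds to fs − 47.4 MHz = 12 MHz.
Distinct values: {1.6 MHz, 10.6 MHz, 12 MHz, 18.6 MHz}.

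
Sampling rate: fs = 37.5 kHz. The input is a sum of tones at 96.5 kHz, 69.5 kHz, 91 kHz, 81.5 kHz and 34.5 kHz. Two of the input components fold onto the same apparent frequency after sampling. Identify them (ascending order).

91 kHz, 96.5 kHz

fs/2 = 18.75 kHz.
96.5 kHz mod fs = 21.5 kHz.
21.5 kHz > fs/2 = 18.75 kHz, folds to fs − 21.5 kHz = 16 kHz.
69.5 kHz mod fs = 32 kHz.
32 kHz > fs/2 = 18.75 kHz, folds to fs − 32 kHz = 5.5 kHz.
91 kHz mod fs = 16 kHz.
16 kHz ≤ fs/2 = 18.75 kHz, appears at 16 kHz.
81.5 kHz mod fs = 6.5 kHz.
6.5 kHz ≤ fs/2 = 18.75 kHz, appears at 6.5 kHz.
34.5 kHz > fs/2 = 18.75 kHz, folds to fs − 34.5 kHz = 3 kHz.
91 kHz and 96.5 kHz both map to 16 kHz.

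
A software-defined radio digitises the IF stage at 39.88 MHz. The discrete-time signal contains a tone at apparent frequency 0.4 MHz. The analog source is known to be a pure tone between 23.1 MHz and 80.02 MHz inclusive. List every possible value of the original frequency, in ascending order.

39.48 MHz, 40.28 MHz, 79.36 MHz

Frequencies that alias to 0.4 MHz are k·fs ± 0.4 MHz for integer k ≥ 0.
k=0: 0.4 MHz.
k=1: 39.48 MHz, 40.28 MHz.
k=2: 79.36 MHz, 80.16 MHz.
k=3: 119.24 MHz, 120.04 MHz.
Within [23.1 MHz, 80.02 MHz]: 39.48 MHz, 40.28 MHz, 79.36 MHz.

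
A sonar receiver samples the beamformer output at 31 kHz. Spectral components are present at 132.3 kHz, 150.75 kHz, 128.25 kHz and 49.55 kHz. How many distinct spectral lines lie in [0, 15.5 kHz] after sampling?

3

fs/2 = 15.5 kHz.
132.3 kHz mod fs = 8.3 kHz.
8.3 kHz ≤ fs/2 = 15.5 kHz, appears at 8.3 kHz.
150.75 kHz mod fs = 26.75 kHz.
26.75 kHz > fs/2 = 15.5 kHz, folds to fs − 26.75 kHz = 4.25 kHz.
128.25 kHz mod fs = 4.25 kHz.
4.25 kHz ≤ fs/2 = 15.5 kHz, appears at 4.25 kHz.
49.55 kHz mod fs = 18.55 kHz.
18.55 kHz > fs/2 = 15.5 kHz, folds to fs − 18.55 kHz = 12.45 kHz.
Distinct values: {4.25 kHz, 8.3 kHz, 12.45 kHz} → 3.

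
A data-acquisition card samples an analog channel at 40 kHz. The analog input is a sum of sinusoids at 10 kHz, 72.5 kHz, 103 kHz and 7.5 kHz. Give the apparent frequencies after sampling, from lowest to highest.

fs/2 = 20 kHz.
10 kHz ≤ fs/2 = 20 kHz, passes unchanged.
72.5 kHz mod fs = 32.5 kHz.
32.5 kHz > fs/2 = 20 kHz, folds to fs − 32.5 kHz = 7.5 kHz.
103 kHz mod fs = 23 kHz.
23 kHz > fs/2 = 20 kHz, folds to fs − 23 kHz = 17 kHz.
7.5 kHz ≤ fs/2 = 20 kHz, passes unchanged.
Distinct values: {7.5 kHz, 10 kHz, 17 kHz}.

7.5 kHz, 10 kHz, 17 kHz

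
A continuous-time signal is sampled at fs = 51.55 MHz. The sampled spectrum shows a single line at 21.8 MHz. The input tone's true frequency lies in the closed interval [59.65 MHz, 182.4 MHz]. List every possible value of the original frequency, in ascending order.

73.35 MHz, 81.3 MHz, 124.9 MHz, 132.85 MHz, 176.45 MHz

Frequencies that alias to 21.8 MHz are k·fs ± 21.8 MHz for integer k ≥ 0.
k=0: 21.8 MHz.
k=1: 29.75 MHz, 73.35 MHz.
k=2: 81.3 MHz, 124.9 MHz.
k=3: 132.85 MHz, 176.45 MHz.
k=4: 184.4 MHz, 228 MHz.
Within [59.65 MHz, 182.4 MHz]: 73.35 MHz, 81.3 MHz, 124.9 MHz, 132.85 MHz, 176.45 MHz.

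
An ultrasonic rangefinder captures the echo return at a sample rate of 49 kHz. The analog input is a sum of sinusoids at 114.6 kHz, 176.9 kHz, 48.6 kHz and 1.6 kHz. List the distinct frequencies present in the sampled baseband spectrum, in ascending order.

0.4 kHz, 1.6 kHz, 16.6 kHz, 19.1 kHz

fs/2 = 24.5 kHz.
114.6 kHz mod fs = 16.6 kHz.
16.6 kHz ≤ fs/2 = 24.5 kHz, appears at 16.6 kHz.
176.9 kHz mod fs = 29.9 kHz.
29.9 kHz > fs/2 = 24.5 kHz, folds to fs − 29.9 kHz = 19.1 kHz.
48.6 kHz > fs/2 = 24.5 kHz, folds to fs − 48.6 kHz = 0.4 kHz.
1.6 kHz ≤ fs/2 = 24.5 kHz, passes unchanged.
Distinct values: {0.4 kHz, 1.6 kHz, 16.6 kHz, 19.1 kHz}.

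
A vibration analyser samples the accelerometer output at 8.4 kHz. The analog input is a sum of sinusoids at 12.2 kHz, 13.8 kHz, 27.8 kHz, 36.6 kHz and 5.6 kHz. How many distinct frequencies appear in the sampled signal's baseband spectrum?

4

fs/2 = 4.2 kHz.
12.2 kHz mod fs = 3.8 kHz.
3.8 kHz ≤ fs/2 = 4.2 kHz, appears at 3.8 kHz.
13.8 kHz mod fs = 5.4 kHz.
5.4 kHz > fs/2 = 4.2 kHz, folds to fs − 5.4 kHz = 3 kHz.
27.8 kHz mod fs = 2.6 kHz.
2.6 kHz ≤ fs/2 = 4.2 kHz, appears at 2.6 kHz.
36.6 kHz mod fs = 3 kHz.
3 kHz ≤ fs/2 = 4.2 kHz, appears at 3 kHz.
5.6 kHz > fs/2 = 4.2 kHz, folds to fs − 5.6 kHz = 2.8 kHz.
Distinct values: {2.6 kHz, 2.8 kHz, 3 kHz, 3.8 kHz} → 4.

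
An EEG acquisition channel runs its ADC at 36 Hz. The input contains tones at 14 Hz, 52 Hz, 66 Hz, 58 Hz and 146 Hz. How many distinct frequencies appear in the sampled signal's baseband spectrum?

fs/2 = 18 Hz.
14 Hz ≤ fs/2 = 18 Hz, passes unchanged.
52 Hz mod fs = 16 Hz.
16 Hz ≤ fs/2 = 18 Hz, appears at 16 Hz.
66 Hz mod fs = 30 Hz.
30 Hz > fs/2 = 18 Hz, folds to fs − 30 Hz = 6 Hz.
58 Hz mod fs = 22 Hz.
22 Hz > fs/2 = 18 Hz, folds to fs − 22 Hz = 14 Hz.
146 Hz mod fs = 2 Hz.
2 Hz ≤ fs/2 = 18 Hz, appears at 2 Hz.
Distinct values: {2 Hz, 6 Hz, 14 Hz, 16 Hz} → 4.

4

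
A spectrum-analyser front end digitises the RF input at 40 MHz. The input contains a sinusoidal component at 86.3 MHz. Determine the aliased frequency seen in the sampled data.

86.3 MHz mod fs = 6.3 MHz.
6.3 MHz ≤ fs/2 = 20 MHz, appears at 6.3 MHz.

6.3 MHz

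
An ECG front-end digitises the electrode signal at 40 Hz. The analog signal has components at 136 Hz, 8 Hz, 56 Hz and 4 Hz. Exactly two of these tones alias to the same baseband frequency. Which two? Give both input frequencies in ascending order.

56 Hz, 136 Hz

fs/2 = 20 Hz.
136 Hz mod fs = 16 Hz.
16 Hz ≤ fs/2 = 20 Hz, appears at 16 Hz.
8 Hz ≤ fs/2 = 20 Hz, passes unchanged.
56 Hz mod fs = 16 Hz.
16 Hz ≤ fs/2 = 20 Hz, appears at 16 Hz.
4 Hz ≤ fs/2 = 20 Hz, passes unchanged.
56 Hz and 136 Hz both map to 16 Hz.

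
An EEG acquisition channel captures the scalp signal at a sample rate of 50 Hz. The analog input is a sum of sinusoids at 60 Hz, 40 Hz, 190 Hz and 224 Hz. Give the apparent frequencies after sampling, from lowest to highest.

10 Hz, 24 Hz

fs/2 = 25 Hz.
60 Hz mod fs = 10 Hz.
10 Hz ≤ fs/2 = 25 Hz, appears at 10 Hz.
40 Hz > fs/2 = 25 Hz, folds to fs − 40 Hz = 10 Hz.
190 Hz mod fs = 40 Hz.
40 Hz > fs/2 = 25 Hz, folds to fs − 40 Hz = 10 Hz.
224 Hz mod fs = 24 Hz.
24 Hz ≤ fs/2 = 25 Hz, appears at 24 Hz.
Distinct values: {10 Hz, 24 Hz}.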